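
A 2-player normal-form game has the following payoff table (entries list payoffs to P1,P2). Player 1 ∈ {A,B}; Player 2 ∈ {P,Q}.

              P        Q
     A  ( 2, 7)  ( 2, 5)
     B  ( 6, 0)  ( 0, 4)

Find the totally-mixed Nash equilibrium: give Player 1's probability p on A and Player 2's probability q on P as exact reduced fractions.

P1 indiff ⇒ q·2+(1-q)·2 = q·6+(1-q)·0 ⇒ q(-4) = (1-q)(-2) ⇒ q = 1/3
P2 indiff ⇒ p·7+(1-p)·0 = p·5+(1-p)·4 ⇒ p(2) = (1-p)(4) ⇒ p = 2/3

(p,q) = (2/3, 1/3)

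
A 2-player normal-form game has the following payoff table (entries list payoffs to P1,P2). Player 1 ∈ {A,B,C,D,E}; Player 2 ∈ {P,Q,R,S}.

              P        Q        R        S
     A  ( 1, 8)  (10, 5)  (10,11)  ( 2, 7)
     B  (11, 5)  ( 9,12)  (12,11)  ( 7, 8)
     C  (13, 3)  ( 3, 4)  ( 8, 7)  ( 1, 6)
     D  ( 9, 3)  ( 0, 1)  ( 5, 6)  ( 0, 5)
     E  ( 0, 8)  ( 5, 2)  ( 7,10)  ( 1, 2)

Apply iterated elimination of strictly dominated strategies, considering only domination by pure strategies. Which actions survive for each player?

P1 drop D (B beats it: P:11>9 Q:9>0 R:12>5 S:7>0)
P1 drop E (A beats it: P:1>0 Q:10>5 R:10>7 S:2>1)
P2 drop P (R beats it: A:11>8 B:11>5 C:7>3)
P1 drop C (A beats it: Q:10>3 R:10>8 S:2>1)
P2 drop S (R beats it: A:11>7 B:11>8)
P1→{A,B} P2→{Q,R}

Survivors P1:{A,B} P2:{Q,R}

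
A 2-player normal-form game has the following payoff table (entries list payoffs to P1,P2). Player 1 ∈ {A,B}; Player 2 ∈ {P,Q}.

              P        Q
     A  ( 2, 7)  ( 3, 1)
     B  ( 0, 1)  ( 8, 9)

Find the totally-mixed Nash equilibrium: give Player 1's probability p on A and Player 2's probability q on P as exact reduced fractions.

P1 indiff ⇒ q·2+(1-q)·3 = q·0+(1-q)·8 ⇒ q(2) = (1-q)(5) ⇒ q = 5/7
P2 indiff ⇒ p·7+(1-p)·1 = p·1+(1-p)·9 ⇒ p(6) = (1-p)(8) ⇒ p = 4/7

P1 mixes 4/7 on A; P2 mixes 5/7 on P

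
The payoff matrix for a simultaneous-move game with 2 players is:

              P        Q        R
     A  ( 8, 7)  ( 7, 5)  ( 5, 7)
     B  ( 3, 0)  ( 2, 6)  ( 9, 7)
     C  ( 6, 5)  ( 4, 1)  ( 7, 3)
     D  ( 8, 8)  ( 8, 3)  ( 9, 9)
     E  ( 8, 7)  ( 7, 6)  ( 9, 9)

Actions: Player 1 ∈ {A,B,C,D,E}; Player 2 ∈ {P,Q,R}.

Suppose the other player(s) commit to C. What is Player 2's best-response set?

u_2(P vs C) = 5
u_2(Q vs C) = 1
u_2(R vs C) = 3
max payoff 5 at {P}

P2 best: {P}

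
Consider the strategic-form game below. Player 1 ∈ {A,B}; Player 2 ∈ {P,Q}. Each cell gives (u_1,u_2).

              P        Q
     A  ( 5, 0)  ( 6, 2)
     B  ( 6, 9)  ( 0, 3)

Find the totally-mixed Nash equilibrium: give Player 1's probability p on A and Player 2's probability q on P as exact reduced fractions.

(p,q) = (3/4, 6/7)

P1 indiff ⇒ q·5+(1-q)·6 = q·6+(1-q)·0 ⇒ q(-1) = (1-q)(-6) ⇒ q = 6/7
P2 indiff ⇒ p·0+(1-p)·9 = p·2+(1-p)·3 ⇒ p(-2) = (1-p)(-6) ⇒ p = 3/4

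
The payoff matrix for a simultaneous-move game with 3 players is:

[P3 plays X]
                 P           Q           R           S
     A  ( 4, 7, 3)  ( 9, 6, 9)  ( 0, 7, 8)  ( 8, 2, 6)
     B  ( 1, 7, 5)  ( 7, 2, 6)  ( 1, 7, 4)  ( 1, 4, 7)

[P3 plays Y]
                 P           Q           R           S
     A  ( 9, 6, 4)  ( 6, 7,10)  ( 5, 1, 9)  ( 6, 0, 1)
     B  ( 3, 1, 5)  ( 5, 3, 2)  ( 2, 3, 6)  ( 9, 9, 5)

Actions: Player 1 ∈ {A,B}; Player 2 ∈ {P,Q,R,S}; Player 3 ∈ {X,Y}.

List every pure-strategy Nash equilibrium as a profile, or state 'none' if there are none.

PSNE = {(A,Q,Y)}

(A,P,X): not NE [P3→Y gives 4>3]
(A,P,Y): not NE [P2→Q gives 7>6]
(A,Q,X): not NE [P2→R gives 7>6; P3→Y gives 10>9]
(A,Q,Y): NE
(A,R,X): not NE [P1→B gives 1>0; P3→Y gives 9>8]
(A,R,Y): not NE [P2→Q gives 7>1]
(A,S,X): not NE [P2→R gives 7>2]
(A,S,Y): not NE [P1→B gives 9>6; P2→Q gives 7>0; P3→X gives 6>1]
(B,P,X): not NE [P1→A gives 4>1]
(B,P,Y): not NE [P1→A gives 9>3; P2→S gives 9>1]
(B,Q,X): not NE [P1→A gives 9>7; P2→R gives 7>2]
(B,Q,Y): not NE [P1→A gives 6>5; P2→S gives 9>3; P3→X gives 6>2]
(B,R,X): not NE [P3→Y gives 6>4]
(B,R,Y): not NE [P1→A gives 5>2; P2→S gives 9>3]
(B,S,X): not NE [P1→A gives 8>1; P2→R gives 7>4]
(B,S,Y): not NE [P3→X gives 7>5]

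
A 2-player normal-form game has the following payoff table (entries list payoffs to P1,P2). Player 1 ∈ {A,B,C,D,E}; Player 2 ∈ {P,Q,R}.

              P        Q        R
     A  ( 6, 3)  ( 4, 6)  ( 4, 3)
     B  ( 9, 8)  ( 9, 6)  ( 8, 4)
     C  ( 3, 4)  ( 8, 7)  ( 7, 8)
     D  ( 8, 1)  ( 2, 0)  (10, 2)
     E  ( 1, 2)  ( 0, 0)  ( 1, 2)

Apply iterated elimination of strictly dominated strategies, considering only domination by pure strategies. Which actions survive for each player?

IESDS → P1:{B,D} P2:{P,R}

P1 drop A (B beats it: P:9>6 Q:9>4 R:8>4)
P1 drop C (B beats it: P:9>3 Q:9>8 R:8>7)
P1 drop E (B beats it: P:9>1 Q:9>0 R:8>1)
P2 drop Q (P beats it: B:8>6 D:1>0)
P1→{B,D} P2→{P,R}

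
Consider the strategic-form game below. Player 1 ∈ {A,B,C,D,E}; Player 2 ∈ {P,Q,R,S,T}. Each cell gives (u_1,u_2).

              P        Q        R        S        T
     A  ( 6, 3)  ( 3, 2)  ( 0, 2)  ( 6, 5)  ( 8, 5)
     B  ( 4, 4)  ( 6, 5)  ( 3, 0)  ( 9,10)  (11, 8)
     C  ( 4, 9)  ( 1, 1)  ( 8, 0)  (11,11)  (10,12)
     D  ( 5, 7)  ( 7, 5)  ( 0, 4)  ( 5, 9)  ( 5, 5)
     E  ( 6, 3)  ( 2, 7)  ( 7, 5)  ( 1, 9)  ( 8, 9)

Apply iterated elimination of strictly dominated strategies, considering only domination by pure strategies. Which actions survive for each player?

Survivors P1:{B,C} P2:{S,T}

P2 drop P (S beats it: A:5>3 B:10>4 C:11>9 D:9>7 E:9>3)
P1 drop A (B beats it: Q:6>3 R:3>0 S:9>6 T:11>8)
P2 drop Q (S beats it: B:10>5 C:11>1 D:9>5 E:9>7)
P1 drop D (B beats it: R:3>0 S:9>5 T:11>5)
P1 drop E (C beats it: R:8>7 S:11>1 T:10>8)
P2 drop R (S beats it: B:10>0 C:11>0)
P1→{B,C} P2→{S,T}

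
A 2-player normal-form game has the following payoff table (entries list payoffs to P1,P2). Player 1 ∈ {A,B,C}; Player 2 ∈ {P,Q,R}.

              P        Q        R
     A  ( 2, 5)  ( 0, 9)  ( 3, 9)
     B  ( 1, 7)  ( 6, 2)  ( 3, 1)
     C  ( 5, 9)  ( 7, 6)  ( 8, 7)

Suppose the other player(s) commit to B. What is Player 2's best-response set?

P2 best: {P}

u_2(P vs B) = 7
u_2(Q vs B) = 2
u_2(R vs B) = 1
max payoff 7 at {P}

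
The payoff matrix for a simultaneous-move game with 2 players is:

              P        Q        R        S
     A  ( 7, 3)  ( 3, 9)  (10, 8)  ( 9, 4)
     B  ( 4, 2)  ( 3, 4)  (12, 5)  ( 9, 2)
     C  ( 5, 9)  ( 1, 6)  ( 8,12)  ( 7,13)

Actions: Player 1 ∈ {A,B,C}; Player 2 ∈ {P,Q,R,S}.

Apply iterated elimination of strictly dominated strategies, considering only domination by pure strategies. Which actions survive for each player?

P1 drop C (A beats it: P:7>5 Q:3>1 R:10>8 S:9>7)
P2 drop P (Q beats it: A:9>3 B:4>2)
P2 drop S (Q beats it: A:9>4 B:4>2)
P1→{A,B} P2→{Q,R}

Remaining: P1:{A,B} P2:{Q,R}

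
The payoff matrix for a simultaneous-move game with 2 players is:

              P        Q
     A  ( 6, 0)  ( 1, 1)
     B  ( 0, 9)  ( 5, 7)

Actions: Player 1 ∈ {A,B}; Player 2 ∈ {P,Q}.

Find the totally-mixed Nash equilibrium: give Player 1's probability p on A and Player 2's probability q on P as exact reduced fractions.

P1 indiff ⇒ q·6+(1-q)·1 = q·0+(1-q)·5 ⇒ q(6) = (1-q)(4) ⇒ q = 2/5
P2 indiff ⇒ p·0+(1-p)·9 = p·1+(1-p)·7 ⇒ p(-1) = (1-p)(-2) ⇒ p = 2/3

P1 mixes 2/3 on A; P2 mixes 2/5 on P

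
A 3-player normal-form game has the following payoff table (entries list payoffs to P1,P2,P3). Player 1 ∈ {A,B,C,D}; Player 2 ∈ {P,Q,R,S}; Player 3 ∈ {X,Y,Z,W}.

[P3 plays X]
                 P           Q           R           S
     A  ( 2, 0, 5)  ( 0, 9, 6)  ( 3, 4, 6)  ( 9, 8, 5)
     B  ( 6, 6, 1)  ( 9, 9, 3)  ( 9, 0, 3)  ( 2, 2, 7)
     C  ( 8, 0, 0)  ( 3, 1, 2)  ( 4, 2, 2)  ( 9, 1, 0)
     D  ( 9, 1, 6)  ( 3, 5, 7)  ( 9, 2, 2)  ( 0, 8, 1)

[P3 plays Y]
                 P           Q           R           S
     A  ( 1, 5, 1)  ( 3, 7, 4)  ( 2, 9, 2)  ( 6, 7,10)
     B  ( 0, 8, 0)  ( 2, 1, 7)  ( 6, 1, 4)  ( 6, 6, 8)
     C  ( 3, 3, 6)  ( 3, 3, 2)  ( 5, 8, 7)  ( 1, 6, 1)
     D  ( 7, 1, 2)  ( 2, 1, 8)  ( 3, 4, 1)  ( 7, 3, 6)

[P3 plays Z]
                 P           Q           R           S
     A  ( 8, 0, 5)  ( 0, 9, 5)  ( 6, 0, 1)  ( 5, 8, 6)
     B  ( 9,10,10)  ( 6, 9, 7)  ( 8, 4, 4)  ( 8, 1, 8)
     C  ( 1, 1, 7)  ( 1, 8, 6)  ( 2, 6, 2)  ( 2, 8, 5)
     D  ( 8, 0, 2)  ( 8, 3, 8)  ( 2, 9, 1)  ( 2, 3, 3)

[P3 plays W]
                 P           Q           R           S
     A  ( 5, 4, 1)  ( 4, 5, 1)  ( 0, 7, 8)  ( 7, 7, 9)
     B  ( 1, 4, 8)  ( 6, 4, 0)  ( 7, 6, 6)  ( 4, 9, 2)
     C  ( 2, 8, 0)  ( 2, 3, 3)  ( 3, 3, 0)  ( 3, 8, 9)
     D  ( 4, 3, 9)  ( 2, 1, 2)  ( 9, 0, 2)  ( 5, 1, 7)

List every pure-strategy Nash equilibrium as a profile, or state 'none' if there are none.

(A,P,X): not NE [P1→D gives 9>2; P2→Q gives 9>0]
(A,P,Y): not NE [P1→D gives 7>1; P2→R gives 9>5; P3→Z gives 5>1]
(A,P,Z): not NE [P1→B gives 9>8; P2→Q gives 9>0]
(A,P,W): not NE [P2→S gives 7>4; P3→Z gives 5>1]
(A,Q,X): not NE [P1→B gives 9>0]
(A,Q,Y): not NE [P2→R gives 9>7; P3→X gives 6>4]
(A,Q,Z): not NE [P1→D gives 8>0; P3→X gives 6>5]
(A,Q,W): not NE [P1→B gives 6>4; P2→S gives 7>5; P3→X gives 6>1]
(A,R,X): not NE [P1→D gives 9>3; P2→Q gives 9>4; P3→W gives 8>6]
(A,R,Y): not NE [P1→B gives 6>2; P3→W gives 8>2]
(A,R,Z): not NE [P1→B gives 8>6; P2→Q gives 9>0; P3→W gives 8>1]
(A,R,W): not NE [P1→D gives 9>0]
(A,S,X): not NE [P2→Q gives 9>8; P3→Y gives 10>5]
(A,S,Y): not NE [P1→D gives 7>6; P2→R gives 9>7]
(A,S,Z): not NE [P1→B gives 8>5; P2→Q gives 9>8; P3→Y gives 10>6]
(A,S,W): not NE [P3→Y gives 10>9]
(B,P,X): not NE [P1→D gives 9>6; P2→Q gives 9>6; P3→Z gives 10>1]
(B,P,Y): not NE [P1→D gives 7>0; P3→Z gives 10>0]
(B,P,Z): NE
(B,P,W): not NE [P1→A gives 5>1; P2→S gives 9>4; P3→Z gives 10>8]
(B,Q,X): not NE [P3→Z gives 7>3]
(B,Q,Y): not NE [P1→C gives 3>2; P2→P gives 8>1]
(B,Q,Z): not NE [P1→D gives 8>6; P2→P gives 10>9]
(B,Q,W): not NE [P2→S gives 9>4; P3→Z gives 7>0]
(B,R,X): not NE [P2→Q gives 9>0; P3→W gives 6>3]
(B,R,Y): not NE [P2→P gives 8>1; P3→W gives 6>4]
(B,R,Z): not NE [P2→P gives 10>4; P3→W gives 6>4]
(B,R,W): not NE [P1→D gives 9>7; P2→S gives 9>6]
(B,S,X): not NE [P1→C gives 9>2; P2→Q gives 9>2; P3→Z gives 8>7]
(B,S,Y): not NE [P1→D gives 7>6; P2→P gives 8>6]
(B,S,Z): not NE [P2→P gives 10>1]
(B,S,W): not NE [P1→A gives 7>4; P3→Z gives 8>2]
(C,P,X): not NE [P1→D gives 9>8; P2→R gives 2>0; P3→Z gives 7>0]
(C,P,Y): not NE [P1→D gives 7>3; P2→R gives 8>3; P3→Z gives 7>6]
(C,P,Z): not NE [P1→B gives 9>1; P2→S gives 8>1]
(C,P,W): not NE [P1→A gives 5>2; P3→Z gives 7>0]
(C,Q,X): not NE [P1→B gives 9>3; P2→R gives 2>1; P3→Z gives 6>2]
(C,Q,Y): not NE [P2→R gives 8>3; P3→Z gives 6>2]
(C,Q,Z): not NE [P1→D gives 8>1]
(C,Q,W): not NE [P1→B gives 6>2; P2→S gives 8>3; P3→Z gives 6>3]
(C,R,X): not NE [P1→D gives 9>4; P3→Y gives 7>2]
(C,R,Y): not NE [P1→B gives 6>5]
(C,R,Z): not NE [P1→B gives 8>2; P2→S gives 8>6; P3→Y gives 7>2]
(C,R,W): not NE [P1→D gives 9>3; P2→S gives 8>3; P3→Y gives 7>0]
(C,S,X): not NE [P2→R gives 2>1; P3→W gives 9>0]
(C,S,Y): not NE [P1→D gives 7>1; P2→R gives 8>6; P3→W gives 9>1]
(C,S,Z): not NE [P1→B gives 8>2; P3→W gives 9>5]
(C,S,W): not NE [P1→A gives 7>3]
(D,P,X): not NE [P2→S gives 8>1; P3→W gives 9>6]
(D,P,Y): not NE [P2→R gives 4>1; P3→W gives 9>2]
(D,P,Z): not NE [P1→B gives 9>8; P2→R gives 9>0; P3→W gives 9>2]
(D,P,W): not NE [P1→A gives 5>4]
(D,Q,X): not NE [P1→B gives 9>3; P2→S gives 8>5; P3→Z gives 8>7]
(D,Q,Y): not NE [P1→C gives 3>2; P2→R gives 4>1]
(D,Q,Z): not NE [P2→R gives 9>3]
(D,Q,W): not NE [P1→B gives 6>2; P2→P gives 3>1; P3→Z gives 8>2]
(D,R,X): not NE [P2→S gives 8>2]
(D,R,Y): not NE [P1→B gives 6>3; P3→W gives 2>1]
(D,R,Z): not NE [P1→B gives 8>2; P3→W gives 2>1]
(D,R,W): not NE [P2→P gives 3>0]
(D,S,X): not NE [P1→C gives 9>0; P3→W gives 7>1]
(D,S,Y): not NE [P2→R gives 4>3; P3→W gives 7>6]
(D,S,Z): not NE [P1→B gives 8>2; P2→R gives 9>3; P3→W gives 7>3]
(D,S,W): not NE [P1→A gives 7>5; P2→P gives 3>1]

Nash profiles: (B,P,Z)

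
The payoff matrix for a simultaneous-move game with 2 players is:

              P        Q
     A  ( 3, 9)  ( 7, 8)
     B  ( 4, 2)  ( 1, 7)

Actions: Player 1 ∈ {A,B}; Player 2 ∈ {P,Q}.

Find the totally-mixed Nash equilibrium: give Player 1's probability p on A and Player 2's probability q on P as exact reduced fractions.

P1 indiff ⇒ q·3+(1-q)·7 = q·4+(1-q)·1 ⇒ q(-1) = (1-q)(-6) ⇒ q = 6/7
P2 indiff ⇒ p·9+(1-p)·2 = p·8+(1-p)·7 ⇒ p(1) = (1-p)(5) ⇒ p = 5/6

P1 mixes 5/6 on A; P2 mixes 6/7 on P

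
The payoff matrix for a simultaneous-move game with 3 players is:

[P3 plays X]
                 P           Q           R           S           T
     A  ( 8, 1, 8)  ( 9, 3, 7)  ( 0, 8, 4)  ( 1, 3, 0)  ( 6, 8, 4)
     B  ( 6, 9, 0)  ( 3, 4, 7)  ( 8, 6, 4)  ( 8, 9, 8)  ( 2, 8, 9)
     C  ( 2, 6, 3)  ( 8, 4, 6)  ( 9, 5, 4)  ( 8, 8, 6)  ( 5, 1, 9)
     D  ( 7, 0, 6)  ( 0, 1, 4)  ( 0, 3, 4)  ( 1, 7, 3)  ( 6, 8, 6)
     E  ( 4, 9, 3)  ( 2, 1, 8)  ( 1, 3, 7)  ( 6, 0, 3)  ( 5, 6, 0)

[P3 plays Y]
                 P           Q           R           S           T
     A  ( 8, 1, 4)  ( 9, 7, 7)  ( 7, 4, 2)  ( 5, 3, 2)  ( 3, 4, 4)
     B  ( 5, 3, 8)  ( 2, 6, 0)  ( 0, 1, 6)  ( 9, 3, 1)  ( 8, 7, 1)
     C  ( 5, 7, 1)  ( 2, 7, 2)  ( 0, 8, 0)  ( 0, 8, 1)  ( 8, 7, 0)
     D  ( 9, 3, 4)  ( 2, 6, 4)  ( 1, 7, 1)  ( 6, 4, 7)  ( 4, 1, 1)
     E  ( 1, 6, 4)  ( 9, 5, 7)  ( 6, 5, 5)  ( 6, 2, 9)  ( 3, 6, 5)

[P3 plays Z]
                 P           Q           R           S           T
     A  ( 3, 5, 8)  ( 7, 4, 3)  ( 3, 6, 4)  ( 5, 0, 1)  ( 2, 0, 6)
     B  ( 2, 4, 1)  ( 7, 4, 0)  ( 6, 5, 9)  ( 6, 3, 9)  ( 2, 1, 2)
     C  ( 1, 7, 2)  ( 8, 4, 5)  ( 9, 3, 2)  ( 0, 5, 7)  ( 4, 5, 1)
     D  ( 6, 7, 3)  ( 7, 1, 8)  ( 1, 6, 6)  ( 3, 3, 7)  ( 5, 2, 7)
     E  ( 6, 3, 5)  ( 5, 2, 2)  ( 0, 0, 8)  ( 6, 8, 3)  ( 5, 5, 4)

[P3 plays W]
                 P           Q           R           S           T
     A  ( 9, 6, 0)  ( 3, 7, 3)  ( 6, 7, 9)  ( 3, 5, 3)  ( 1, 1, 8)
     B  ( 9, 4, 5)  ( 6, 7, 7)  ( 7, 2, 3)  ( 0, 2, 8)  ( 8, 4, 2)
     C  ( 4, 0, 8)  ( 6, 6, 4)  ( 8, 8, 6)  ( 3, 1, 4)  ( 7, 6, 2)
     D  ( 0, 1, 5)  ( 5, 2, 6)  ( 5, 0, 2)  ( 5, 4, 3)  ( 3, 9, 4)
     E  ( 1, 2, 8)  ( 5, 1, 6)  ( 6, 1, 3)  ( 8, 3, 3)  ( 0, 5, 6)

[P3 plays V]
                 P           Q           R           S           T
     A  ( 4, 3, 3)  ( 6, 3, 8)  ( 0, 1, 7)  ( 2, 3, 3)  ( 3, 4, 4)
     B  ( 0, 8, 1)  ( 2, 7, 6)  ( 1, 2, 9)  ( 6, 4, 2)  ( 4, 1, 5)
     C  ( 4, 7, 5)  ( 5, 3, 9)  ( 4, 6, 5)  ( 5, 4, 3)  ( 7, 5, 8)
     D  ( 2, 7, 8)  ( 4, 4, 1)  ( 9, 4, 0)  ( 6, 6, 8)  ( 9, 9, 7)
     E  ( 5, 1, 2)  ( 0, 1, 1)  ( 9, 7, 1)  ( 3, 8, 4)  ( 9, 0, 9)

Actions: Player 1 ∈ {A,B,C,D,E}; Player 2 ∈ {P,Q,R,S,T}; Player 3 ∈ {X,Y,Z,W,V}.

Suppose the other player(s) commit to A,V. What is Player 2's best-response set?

BR_2 = {T}

u_2(P vs A,V) = 3
u_2(Q vs A,V) = 3
u_2(R vs A,V) = 1
u_2(S vs A,V) = 3
u_2(T vs A,V) = 4
max payoff 4 at {T}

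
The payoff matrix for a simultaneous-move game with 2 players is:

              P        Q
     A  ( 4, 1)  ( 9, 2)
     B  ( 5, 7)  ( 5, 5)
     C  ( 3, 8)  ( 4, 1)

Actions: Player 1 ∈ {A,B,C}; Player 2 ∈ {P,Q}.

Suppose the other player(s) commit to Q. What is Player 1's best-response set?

u_1(A vs Q) = 9
u_1(B vs Q) = 5
u_1(C vs Q) = 4
max payoff 9 at {A}

argmax u_1 = {A}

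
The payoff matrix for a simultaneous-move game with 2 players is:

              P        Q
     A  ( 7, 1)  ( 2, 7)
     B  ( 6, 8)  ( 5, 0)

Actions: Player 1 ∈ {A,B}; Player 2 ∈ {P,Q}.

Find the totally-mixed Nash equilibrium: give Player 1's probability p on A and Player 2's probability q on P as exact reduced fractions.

P1 mixes 4/7 on A; P2 mixes 3/4 on P

P1 indiff ⇒ q·7+(1-q)·2 = q·6+(1-q)·5 ⇒ q(1) = (1-q)(3) ⇒ q = 3/4
P2 indiff ⇒ p·1+(1-p)·8 = p·7+(1-p)·0 ⇒ p(-6) = (1-p)(-8) ⇒ p = 4/7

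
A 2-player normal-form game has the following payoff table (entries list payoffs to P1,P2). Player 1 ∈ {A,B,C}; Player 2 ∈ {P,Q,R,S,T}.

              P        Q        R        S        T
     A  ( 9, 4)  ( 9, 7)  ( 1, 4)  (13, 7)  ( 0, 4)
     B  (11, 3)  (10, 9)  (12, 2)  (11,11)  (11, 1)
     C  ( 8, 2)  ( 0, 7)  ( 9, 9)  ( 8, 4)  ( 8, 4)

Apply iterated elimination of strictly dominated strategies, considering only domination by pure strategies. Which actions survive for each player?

Survivors P1:{A,B} P2:{Q,S}

P1 drop C (B beats it: P:11>8 Q:10>0 R:12>9 S:11>8 T:11>8)
P2 drop P (Q beats it: A:7>4 B:9>3)
P2 drop R (Q beats it: A:7>4 B:9>2)
P2 drop T (Q beats it: A:7>4 B:9>1)
P1→{A,B} P2→{Q,S}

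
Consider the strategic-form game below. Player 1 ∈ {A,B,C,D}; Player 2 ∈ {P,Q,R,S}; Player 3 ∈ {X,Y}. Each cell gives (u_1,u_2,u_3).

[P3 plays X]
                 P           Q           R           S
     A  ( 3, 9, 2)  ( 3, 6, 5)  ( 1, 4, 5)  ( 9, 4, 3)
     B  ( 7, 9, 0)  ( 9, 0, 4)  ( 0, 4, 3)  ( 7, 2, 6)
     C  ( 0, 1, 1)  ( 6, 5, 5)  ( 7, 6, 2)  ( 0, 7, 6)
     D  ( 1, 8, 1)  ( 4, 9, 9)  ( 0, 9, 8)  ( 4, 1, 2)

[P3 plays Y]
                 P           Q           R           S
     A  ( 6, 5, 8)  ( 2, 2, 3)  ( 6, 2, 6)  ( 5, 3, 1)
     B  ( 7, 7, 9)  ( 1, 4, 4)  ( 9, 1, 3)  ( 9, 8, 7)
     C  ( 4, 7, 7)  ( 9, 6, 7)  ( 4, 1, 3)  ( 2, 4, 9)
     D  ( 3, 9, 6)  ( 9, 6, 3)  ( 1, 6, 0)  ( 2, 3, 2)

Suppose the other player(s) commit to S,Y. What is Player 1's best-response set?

u_1(A vs S,Y) = 5
u_1(B vs S,Y) = 9
u_1(C vs S,Y) = 2
u_1(D vs S,Y) = 2
max payoff 9 at {B}

P1 best: {B}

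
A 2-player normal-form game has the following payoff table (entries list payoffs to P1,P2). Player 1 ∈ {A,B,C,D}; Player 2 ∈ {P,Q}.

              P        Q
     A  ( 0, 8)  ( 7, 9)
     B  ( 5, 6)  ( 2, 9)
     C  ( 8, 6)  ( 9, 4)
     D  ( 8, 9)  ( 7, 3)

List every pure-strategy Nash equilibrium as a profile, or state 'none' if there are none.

NE set: (C,P), (D,P)

(A,P): not NE [P1→D gives 8>0; P2→Q gives 9>8]
(A,Q): not NE [P1→C gives 9>7]
(B,P): not NE [P1→D gives 8>5; P2→Q gives 9>6]
(B,Q): not NE [P1→C gives 9>2]
(C,P): NE
(C,Q): not NE [P2→P gives 6>4]
(D,P): NE
(D,Q): not NE [P1→C gives 9>7; P2→P gives 9>3]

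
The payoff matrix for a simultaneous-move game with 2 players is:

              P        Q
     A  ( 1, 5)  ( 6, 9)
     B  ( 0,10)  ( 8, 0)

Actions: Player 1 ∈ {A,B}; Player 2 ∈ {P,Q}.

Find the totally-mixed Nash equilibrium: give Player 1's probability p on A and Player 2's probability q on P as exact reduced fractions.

P1 indiff ⇒ q·1+(1-q)·6 = q·0+(1-q)·8 ⇒ q(1) = (1-q)(2) ⇒ q = 2/3
P2 indiff ⇒ p·5+(1-p)·10 = p·9+(1-p)·0 ⇒ p(-4) = (1-p)(-10) ⇒ p = 5/7

p=5/7, q=2/3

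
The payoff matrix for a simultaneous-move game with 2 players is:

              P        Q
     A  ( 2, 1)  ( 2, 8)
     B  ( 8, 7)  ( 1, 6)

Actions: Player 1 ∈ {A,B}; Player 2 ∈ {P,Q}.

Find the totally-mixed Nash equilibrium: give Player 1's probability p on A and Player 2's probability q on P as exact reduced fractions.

P1 mixes 1/8 on A; P2 mixes 1/7 on P

P1 indiff ⇒ q·2+(1-q)·2 = q·8+(1-q)·1 ⇒ q(-6) = (1-q)(-1) ⇒ q = 1/7
P2 indiff ⇒ p·1+(1-p)·7 = p·8+(1-p)·6 ⇒ p(-7) = (1-p)(-1) ⇒ p = 1/8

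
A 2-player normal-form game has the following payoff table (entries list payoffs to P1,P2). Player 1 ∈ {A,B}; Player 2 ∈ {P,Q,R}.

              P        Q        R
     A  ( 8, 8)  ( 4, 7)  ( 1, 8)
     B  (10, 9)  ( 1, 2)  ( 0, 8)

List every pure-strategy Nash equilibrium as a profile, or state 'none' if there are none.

PSNE = {(A,R), (B,P)}

(A,P): not NE [P1→B gives 10>8]
(A,Q): not NE [P2→R gives 8>7]
(A,R): NE
(B,P): NE
(B,Q): not NE [P1→A gives 4>1; P2→P gives 9>2]
(B,R): not NE [P1→A gives 1>0; P2→P gives 9>8]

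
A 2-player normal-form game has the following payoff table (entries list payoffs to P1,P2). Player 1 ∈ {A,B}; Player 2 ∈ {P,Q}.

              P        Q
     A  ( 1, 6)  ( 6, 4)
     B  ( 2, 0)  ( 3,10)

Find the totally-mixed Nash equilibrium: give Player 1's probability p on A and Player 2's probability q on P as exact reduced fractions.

P1 indiff ⇒ q·1+(1-q)·6 = q·2+(1-q)·3 ⇒ q(-1) = (1-q)(-3) ⇒ q = 3/4
P2 indiff ⇒ p·6+(1-p)·0 = p·4+(1-p)·10 ⇒ p(2) = (1-p)(10) ⇒ p = 5/6

p=5/6, q=3/4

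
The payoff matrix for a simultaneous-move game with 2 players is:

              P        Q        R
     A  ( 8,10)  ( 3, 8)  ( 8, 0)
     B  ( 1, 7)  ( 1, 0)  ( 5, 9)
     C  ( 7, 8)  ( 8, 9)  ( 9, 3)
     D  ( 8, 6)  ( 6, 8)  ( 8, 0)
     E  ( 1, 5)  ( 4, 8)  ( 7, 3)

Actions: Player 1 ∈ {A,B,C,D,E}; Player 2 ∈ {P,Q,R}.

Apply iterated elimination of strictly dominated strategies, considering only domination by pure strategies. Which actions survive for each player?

P1 drop B (A beats it: P:8>1 Q:3>1 R:8>5)
P1 drop E (C beats it: P:7>1 Q:8>4 R:9>7)
P2 drop R (P beats it: A:10>0 C:8>3 D:6>0)
P1→{A,C,D} P2→{P,Q}

Remaining: P1:{A,C,D} P2:{P,Q}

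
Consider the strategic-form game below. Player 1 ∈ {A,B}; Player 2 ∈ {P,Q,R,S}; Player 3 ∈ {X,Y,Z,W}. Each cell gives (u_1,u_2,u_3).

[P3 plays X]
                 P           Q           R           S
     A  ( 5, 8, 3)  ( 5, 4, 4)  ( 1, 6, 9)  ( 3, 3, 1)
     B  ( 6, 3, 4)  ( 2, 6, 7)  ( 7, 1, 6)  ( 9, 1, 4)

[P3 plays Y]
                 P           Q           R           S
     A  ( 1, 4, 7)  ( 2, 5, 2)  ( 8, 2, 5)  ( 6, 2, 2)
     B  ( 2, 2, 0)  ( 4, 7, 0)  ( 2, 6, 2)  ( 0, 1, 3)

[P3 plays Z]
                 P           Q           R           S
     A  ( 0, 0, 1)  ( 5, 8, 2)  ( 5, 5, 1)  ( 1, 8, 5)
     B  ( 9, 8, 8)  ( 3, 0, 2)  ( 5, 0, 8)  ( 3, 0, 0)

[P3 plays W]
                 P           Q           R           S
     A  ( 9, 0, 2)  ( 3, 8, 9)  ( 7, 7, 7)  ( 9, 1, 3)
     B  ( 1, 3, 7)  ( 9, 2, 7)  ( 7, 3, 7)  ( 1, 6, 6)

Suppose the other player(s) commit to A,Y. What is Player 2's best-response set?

P2 best: {Q}

u_2(P vs A,Y) = 4
u_2(Q vs A,Y) = 5
u_2(R vs A,Y) = 2
u_2(S vs A,Y) = 2
max payoff 5 at {Q}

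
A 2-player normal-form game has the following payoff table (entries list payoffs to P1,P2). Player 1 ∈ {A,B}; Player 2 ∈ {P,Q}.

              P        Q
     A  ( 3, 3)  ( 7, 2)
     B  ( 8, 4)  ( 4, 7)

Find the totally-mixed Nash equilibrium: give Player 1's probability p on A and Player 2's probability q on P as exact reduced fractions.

P1 mixes 3/4 on A; P2 mixes 3/8 on P

P1 indiff ⇒ q·3+(1-q)·7 = q·8+(1-q)·4 ⇒ q(-5) = (1-q)(-3) ⇒ q = 3/8
P2 indiff ⇒ p·3+(1-p)·4 = p·2+(1-p)·7 ⇒ p(1) = (1-p)(3) ⇒ p = 3/4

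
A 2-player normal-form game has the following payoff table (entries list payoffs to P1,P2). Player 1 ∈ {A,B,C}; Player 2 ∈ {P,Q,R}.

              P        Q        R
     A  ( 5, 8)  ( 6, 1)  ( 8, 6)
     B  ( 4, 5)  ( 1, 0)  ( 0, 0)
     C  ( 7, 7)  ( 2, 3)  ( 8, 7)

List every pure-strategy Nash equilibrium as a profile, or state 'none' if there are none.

NE set: (C,P), (C,R)

(A,P): not NE [P1→C gives 7>5]
(A,Q): not NE [P2→P gives 8>1]
(A,R): not NE [P2→P gives 8>6]
(B,P): not NE [P1→C gives 7>4]
(B,Q): not NE [P1→A gives 6>1; P2→P gives 5>0]
(B,R): not NE [P1→C gives 8>0; P2→P gives 5>0]
(C,P): NE
(C,Q): not NE [P1→A gives 6>2; P2→R gives 7>3]
(C,R): NE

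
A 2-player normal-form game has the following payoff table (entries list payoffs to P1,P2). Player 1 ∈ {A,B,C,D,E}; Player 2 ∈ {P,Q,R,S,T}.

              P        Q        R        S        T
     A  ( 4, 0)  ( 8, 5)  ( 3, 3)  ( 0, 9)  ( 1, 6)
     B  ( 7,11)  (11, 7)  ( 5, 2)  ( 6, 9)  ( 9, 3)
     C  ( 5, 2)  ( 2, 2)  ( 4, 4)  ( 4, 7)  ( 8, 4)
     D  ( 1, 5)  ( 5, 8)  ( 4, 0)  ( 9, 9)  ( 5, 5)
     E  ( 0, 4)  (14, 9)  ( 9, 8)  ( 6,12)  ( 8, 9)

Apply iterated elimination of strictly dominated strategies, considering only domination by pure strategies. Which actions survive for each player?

P1 drop A (B beats it: P:7>4 Q:11>8 R:5>3 S:6>0 T:9>1)
P1 drop C (B beats it: P:7>5 Q:11>2 R:5>4 S:6>4 T:9>8)
P2 drop Q (S beats it: B:9>7 D:9>8 E:12>9)
P2 drop R (S beats it: B:9>2 D:9>0 E:12>8)
P2 drop T (S beats it: B:9>3 D:9>5 E:12>9)
P1 drop E (D beats it: P:1>0 S:9>6)
P1→{B,D} P2→{P,S}

IESDS → P1:{B,D} P2:{P,S}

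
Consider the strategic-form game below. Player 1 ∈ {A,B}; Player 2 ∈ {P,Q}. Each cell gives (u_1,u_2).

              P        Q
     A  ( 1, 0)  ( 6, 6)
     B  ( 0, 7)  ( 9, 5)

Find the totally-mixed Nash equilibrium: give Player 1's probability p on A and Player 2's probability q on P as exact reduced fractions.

P1 mixes 1/4 on A; P2 mixes 3/4 on P

P1 indiff ⇒ q·1+(1-q)·6 = q·0+(1-q)·9 ⇒ q(1) = (1-q)(3) ⇒ q = 3/4
P2 indiff ⇒ p·0+(1-p)·7 = p·6+(1-p)·5 ⇒ p(-6) = (1-p)(-2) ⇒ p = 1/4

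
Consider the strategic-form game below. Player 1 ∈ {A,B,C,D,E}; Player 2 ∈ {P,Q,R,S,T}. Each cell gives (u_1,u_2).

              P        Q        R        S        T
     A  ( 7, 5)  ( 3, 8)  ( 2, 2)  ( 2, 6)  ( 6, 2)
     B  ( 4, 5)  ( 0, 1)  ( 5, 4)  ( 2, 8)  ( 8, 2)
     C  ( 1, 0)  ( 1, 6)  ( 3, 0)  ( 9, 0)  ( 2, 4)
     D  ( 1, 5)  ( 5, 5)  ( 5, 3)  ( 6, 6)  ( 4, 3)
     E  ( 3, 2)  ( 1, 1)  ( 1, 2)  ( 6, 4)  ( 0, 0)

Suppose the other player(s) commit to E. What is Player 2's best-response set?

u_2(P vs E) = 2
u_2(Q vs E) = 1
u_2(R vs E) = 2
u_2(S vs E) = 4
u_2(T vs E) = 0
max payoff 4 at {S}

BR_2 = {S}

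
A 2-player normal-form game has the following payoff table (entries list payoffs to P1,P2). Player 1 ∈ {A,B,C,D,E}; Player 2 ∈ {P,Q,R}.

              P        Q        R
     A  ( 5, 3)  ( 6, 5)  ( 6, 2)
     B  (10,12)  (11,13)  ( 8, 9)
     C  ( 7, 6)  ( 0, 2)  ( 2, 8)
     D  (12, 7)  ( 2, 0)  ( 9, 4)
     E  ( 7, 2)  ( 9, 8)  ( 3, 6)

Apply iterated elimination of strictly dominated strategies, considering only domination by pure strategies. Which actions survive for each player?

P1 drop A (B beats it: P:10>5 Q:11>6 R:8>6)
P1 drop C (B beats it: P:10>7 Q:11>0 R:8>2)
P1 drop E (B beats it: P:10>7 Q:11>9 R:8>3)
P2 drop R (P beats it: B:12>9 D:7>4)
P1→{B,D} P2→{P,Q}

Remaining: P1:{B,D} P2:{P,Q}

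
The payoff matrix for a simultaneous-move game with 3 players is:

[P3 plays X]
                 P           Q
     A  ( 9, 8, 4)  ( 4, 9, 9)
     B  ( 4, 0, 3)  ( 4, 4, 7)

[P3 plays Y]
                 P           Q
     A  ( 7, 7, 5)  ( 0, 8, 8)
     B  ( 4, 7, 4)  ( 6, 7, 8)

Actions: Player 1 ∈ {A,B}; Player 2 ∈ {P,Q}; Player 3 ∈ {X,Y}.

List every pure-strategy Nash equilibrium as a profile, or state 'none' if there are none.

(A,P,X): not NE [P2→Q gives 9>8; P3→Y gives 5>4]
(A,P,Y): not NE [P2→Q gives 8>7]
(A,Q,X): NE
(A,Q,Y): not NE [P1→B gives 6>0; P3→X gives 9>8]
(B,P,X): not NE [P1→A gives 9>4; P2→Q gives 4>0; P3→Y gives 4>3]
(B,P,Y): not NE [P1→A gives 7>4]
(B,Q,X): not NE [P3→Y gives 8>7]
(B,Q,Y): NE

NE set: (A,Q,X), (B,Q,Y)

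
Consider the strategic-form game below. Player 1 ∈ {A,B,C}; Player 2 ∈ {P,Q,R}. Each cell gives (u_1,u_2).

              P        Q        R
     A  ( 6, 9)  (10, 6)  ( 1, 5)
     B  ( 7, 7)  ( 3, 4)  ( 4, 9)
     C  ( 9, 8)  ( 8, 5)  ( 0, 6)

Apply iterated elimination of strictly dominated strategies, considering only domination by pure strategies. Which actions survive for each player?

IESDS → P1:{B,C} P2:{P,R}

P2 drop Q (P beats it: A:9>6 B:7>4 C:8>5)
P1 drop A (B beats it: P:7>6 R:4>1)
P1→{B,C} P2→{P,R}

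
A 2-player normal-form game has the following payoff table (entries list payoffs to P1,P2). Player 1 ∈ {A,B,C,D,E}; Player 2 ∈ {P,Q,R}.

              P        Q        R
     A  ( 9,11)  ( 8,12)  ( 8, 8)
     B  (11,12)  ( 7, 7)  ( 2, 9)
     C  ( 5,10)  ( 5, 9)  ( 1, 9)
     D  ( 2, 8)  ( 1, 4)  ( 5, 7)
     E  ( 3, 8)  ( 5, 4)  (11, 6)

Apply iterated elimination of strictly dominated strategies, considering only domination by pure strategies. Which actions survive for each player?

P1 drop C (A beats it: P:9>5 Q:8>5 R:8>1)
P1 drop D (A beats it: P:9>2 Q:8>1 R:8>5)
P2 drop R (P beats it: A:11>8 B:12>9 E:8>6)
P1 drop E (A beats it: P:9>3 Q:8>5)
P1→{A,B} P2→{P,Q}

Remaining: P1:{A,B} P2:{P,Q}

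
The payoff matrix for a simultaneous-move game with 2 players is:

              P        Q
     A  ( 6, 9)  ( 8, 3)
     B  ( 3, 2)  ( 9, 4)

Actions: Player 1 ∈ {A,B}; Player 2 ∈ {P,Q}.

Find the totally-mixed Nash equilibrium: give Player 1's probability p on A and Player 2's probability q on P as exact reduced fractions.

P1 indiff ⇒ q·6+(1-q)·8 = q·3+(1-q)·9 ⇒ q(3) = (1-q)(1) ⇒ q = 1/4
P2 indiff ⇒ p·9+(1-p)·2 = p·3+(1-p)·4 ⇒ p(6) = (1-p)(2) ⇒ p = 1/4

p=1/4, q=1/4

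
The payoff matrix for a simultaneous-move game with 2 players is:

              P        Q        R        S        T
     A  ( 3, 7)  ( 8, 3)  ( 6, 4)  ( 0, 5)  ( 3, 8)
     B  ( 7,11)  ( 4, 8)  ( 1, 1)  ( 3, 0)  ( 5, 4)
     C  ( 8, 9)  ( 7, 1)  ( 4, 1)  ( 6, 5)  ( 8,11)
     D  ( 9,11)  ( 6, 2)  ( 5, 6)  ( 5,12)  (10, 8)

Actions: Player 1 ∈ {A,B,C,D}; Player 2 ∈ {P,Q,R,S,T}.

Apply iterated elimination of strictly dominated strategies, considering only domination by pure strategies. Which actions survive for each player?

Survivors P1:{C,D} P2:{P,S,T}

P1 drop B (C beats it: P:8>7 Q:7>4 R:4>1 S:6>3 T:8>5)
P2 drop Q (P beats it: A:7>3 C:9>1 D:11>2)
P2 drop R (P beats it: A:7>4 C:9>1 D:11>6)
P1 drop A (C beats it: P:8>3 S:6>0 T:8>3)
P1→{C,D} P2→{P,S,T}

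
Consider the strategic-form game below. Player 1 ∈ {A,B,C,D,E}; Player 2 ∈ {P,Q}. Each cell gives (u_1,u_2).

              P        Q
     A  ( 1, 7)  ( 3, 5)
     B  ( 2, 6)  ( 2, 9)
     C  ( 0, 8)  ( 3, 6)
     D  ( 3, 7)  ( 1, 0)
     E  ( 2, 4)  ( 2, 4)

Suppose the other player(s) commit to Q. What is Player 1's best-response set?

P1 best: {A,C}

u_1(A vs Q) = 3
u_1(B vs Q) = 2
u_1(C vs Q) = 3
u_1(D vs Q) = 1
u_1(E vs Q) = 2
max payoff 3 at {A,C}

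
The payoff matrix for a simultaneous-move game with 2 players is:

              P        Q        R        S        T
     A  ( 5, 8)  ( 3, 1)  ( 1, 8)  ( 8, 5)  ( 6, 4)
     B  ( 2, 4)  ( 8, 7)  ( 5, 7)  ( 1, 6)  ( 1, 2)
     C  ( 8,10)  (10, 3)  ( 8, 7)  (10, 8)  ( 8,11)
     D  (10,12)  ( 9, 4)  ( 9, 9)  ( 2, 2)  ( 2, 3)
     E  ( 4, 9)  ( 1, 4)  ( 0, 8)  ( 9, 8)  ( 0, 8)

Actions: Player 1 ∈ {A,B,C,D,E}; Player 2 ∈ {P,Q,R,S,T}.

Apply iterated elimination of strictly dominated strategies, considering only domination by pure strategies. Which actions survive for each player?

P1 drop A (C beats it: P:8>5 Q:10>3 R:8>1 S:10>8 T:8>6)
P1 drop B (C beats it: P:8>2 Q:10>8 R:8>5 S:10>1 T:8>1)
P1 drop E (C beats it: P:8>4 Q:10>1 R:8>0 S:10>9 T:8>0)
P2 drop Q (P beats it: C:10>3 D:12>4)
P2 drop R (P beats it: C:10>7 D:12>9)
P2 drop S (P beats it: C:10>8 D:12>2)
P1→{C,D} P2→{P,T}

IESDS → P1:{C,D} P2:{P,T}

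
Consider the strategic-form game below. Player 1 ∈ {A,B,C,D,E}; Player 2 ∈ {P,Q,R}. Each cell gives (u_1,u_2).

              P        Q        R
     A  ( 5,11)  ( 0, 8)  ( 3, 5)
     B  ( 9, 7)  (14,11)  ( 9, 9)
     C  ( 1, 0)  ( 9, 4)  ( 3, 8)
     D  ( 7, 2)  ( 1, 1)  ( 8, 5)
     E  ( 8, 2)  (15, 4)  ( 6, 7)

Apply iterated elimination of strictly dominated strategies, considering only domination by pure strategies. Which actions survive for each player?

P1 drop A (B beats it: P:9>5 Q:14>0 R:9>3)
P1 drop C (B beats it: P:9>1 Q:14>9 R:9>3)
P1 drop D (B beats it: P:9>7 Q:14>1 R:9>8)
P2 drop P (Q beats it: B:11>7 E:4>2)
P1→{B,E} P2→{Q,R}

Survivors P1:{B,E} P2:{Q,R}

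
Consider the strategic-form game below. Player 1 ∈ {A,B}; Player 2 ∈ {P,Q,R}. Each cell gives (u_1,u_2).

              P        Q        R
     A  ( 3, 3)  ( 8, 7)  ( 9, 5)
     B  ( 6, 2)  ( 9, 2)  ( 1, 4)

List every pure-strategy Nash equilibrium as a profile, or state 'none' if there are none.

(A,P): not NE [P1→B gives 6>3; P2→Q gives 7>3]
(A,Q): not NE [P1→B gives 9>8]
(A,R): not NE [P2→Q gives 7>5]
(B,P): not NE [P2→R gives 4>2]
(B,Q): not NE [P2→R gives 4>2]
(B,R): not NE [P1→A gives 9>1]

PSNE: ∅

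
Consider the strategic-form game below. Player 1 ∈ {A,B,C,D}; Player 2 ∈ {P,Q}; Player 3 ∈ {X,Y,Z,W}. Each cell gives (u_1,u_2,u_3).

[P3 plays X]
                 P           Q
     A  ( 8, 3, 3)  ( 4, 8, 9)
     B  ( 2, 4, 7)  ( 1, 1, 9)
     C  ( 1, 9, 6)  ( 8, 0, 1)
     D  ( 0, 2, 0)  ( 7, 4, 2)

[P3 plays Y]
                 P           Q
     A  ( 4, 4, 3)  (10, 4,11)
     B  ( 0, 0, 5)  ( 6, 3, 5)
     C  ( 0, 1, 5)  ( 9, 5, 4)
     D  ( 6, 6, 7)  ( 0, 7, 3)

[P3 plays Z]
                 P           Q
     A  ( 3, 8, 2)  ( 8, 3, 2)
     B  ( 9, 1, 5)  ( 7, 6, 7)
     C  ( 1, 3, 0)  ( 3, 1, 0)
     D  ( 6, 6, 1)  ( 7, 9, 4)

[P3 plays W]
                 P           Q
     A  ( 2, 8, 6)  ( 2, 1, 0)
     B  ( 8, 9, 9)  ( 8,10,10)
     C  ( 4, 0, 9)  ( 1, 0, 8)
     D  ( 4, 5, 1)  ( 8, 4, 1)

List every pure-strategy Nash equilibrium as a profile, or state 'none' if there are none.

PSNE = {(A,Q,Y), (B,Q,W)}

(A,P,X): not NE [P2→Q gives 8>3; P3→W gives 6>3]
(A,P,Y): not NE [P1→D gives 6>4; P3→W gives 6>3]
(A,P,Z): not NE [P1→B gives 9>3; P3→W gives 6>2]
(A,P,W): not NE [P1→B gives 8>2]
(A,Q,X): not NE [P1→C gives 8>4; P3→Y gives 11>9]
(A,Q,Y): NE
(A,Q,Z): not NE [P2→P gives 8>3; P3→Y gives 11>2]
(A,Q,W): not NE [P1→D gives 8>2; P2→P gives 8>1; P3→Y gives 11>0]
(B,P,X): not NE [P1→A gives 8>2; P3→W gives 9>7]
(B,P,Y): not NE [P1→D gives 6>0; P2→Q gives 3>0; P3→W gives 9>5]
(B,P,Z): not NE [P2→Q gives 6>1; P3→W gives 9>5]
(B,P,W): not NE [P2→Q gives 10>9]
(B,Q,X): not NE [P1→C gives 8>1; P2→P gives 4>1; P3→W gives 10>9]
(B,Q,Y): not NE [P1→A gives 10>6; P3→W gives 10>5]
(B,Q,Z): not NE [P1→A gives 8>7; P3→W gives 10>7]
(B,Q,W): NE
(C,P,X): not NE [P1→A gives 8>1; P3→W gives 9>6]
(C,P,Y): not NE [P1→D gives 6>0; P2→Q gives 5>1; P3→W gives 9>5]
(C,P,Z): not NE [P1→B gives 9>1; P3→W gives 9>0]
(C,P,W): not NE [P1→B gives 8>4]
(C,Q,X): not NE [P2→P gives 9>0; P3→W gives 8>1]
(C,Q,Y): not NE [P1→A gives 10>9; P3→W gives 8>4]
(C,Q,Z): not NE [P1→A gives 8>3; P2→P gives 3>1; P3→W gives 8>0]
(C,Q,W): not NE [P1→D gives 8>1]
(D,P,X): not NE [P1→A gives 8>0; P2→Q gives 4>2; P3→Y gives 7>0]
(D,P,Y): not NE [P2→Q gives 7>6]
(D,P,Z): not NE [P1→B gives 9>6; P2→Q gives 9>6; P3→Y gives 7>1]
(D,P,W): not NE [P1→B gives 8>4; P3→Y gives 7>1]
(D,Q,X): not NE [P1→C gives 8>7; P3→Z gives 4>2]
(D,Q,Y): not NE [P1→A gives 10>0; P3→Z gives 4>3]
(D,Q,Z): not NE [P1→A gives 8>7]
(D,Q,W): not NE [P2→P gives 5>4; P3→Z gives 4>1]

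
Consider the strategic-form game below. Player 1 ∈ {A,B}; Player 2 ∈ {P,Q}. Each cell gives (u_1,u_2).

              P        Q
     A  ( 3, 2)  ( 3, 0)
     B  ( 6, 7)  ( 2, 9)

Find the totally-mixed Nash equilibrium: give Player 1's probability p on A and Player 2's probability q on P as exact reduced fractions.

P1 indiff ⇒ q·3+(1-q)·3 = q·6+(1-q)·2 ⇒ q(-3) = (1-q)(-1) ⇒ q = 1/4
P2 indiff ⇒ p·2+(1-p)·7 = p·0+(1-p)·9 ⇒ p(2) = (1-p)(2) ⇒ p = 1/2

P1 mixes 1/2 on A; P2 mixes 1/4 on P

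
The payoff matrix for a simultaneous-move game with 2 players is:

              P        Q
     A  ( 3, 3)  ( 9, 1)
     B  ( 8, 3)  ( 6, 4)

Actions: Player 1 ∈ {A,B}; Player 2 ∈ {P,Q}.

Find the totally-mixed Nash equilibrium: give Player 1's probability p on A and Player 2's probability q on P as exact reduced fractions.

P1 mixes 1/3 on A; P2 mixes 3/8 on P

P1 indiff ⇒ q·3+(1-q)·9 = q·8+(1-q)·6 ⇒ q(-5) = (1-q)(-3) ⇒ q = 3/8
P2 indiff ⇒ p·3+(1-p)·3 = p·1+(1-p)·4 ⇒ p(2) = (1-p)(1) ⇒ p = 1/3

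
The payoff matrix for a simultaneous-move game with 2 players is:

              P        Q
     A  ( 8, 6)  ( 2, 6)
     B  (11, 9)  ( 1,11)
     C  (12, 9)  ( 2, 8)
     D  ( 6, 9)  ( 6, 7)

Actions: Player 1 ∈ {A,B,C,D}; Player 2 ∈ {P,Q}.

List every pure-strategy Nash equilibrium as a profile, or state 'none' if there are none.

PSNE = {(C,P)}

(A,P): not NE [P1→C gives 12>8]
(A,Q): not NE [P1→D gives 6>2]
(B,P): not NE [P1→C gives 12>11; P2→Q gives 11>9]
(B,Q): not NE [P1→D gives 6>1]
(C,P): NE
(C,Q): not NE [P1→D gives 6>2; P2→P gives 9>8]
(D,P): not NE [P1→C gives 12>6]
(D,Q): not NE [P2→P gives 9>7]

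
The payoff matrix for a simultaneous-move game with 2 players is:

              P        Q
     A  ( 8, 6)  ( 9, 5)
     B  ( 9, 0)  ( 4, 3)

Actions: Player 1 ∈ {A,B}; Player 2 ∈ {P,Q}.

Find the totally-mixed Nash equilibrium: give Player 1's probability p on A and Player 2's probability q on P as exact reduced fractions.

P1 mixes 3/4 on A; P2 mixes 5/6 on P

P1 indiff ⇒ q·8+(1-q)·9 = q·9+(1-q)·4 ⇒ q(-1) = (1-q)(-5) ⇒ q = 5/6
P2 indiff ⇒ p·6+(1-p)·0 = p·5+(1-p)·3 ⇒ p(1) = (1-p)(3) ⇒ p = 3/4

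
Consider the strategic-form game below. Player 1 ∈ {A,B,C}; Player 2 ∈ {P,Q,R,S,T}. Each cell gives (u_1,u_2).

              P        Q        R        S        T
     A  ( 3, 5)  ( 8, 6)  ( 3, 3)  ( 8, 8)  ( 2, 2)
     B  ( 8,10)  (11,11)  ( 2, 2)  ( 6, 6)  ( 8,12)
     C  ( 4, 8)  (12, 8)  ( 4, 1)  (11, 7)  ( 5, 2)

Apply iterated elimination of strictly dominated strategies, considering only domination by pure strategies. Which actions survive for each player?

Remaining: P1:{B,C} P2:{P,Q,T}

P1 drop A (C beats it: P:4>3 Q:12>8 R:4>3 S:11>8 T:5>2)
P2 drop R (P beats it: B:10>2 C:8>1)
P2 drop S (P beats it: B:10>6 C:8>7)
P1→{B,C} P2→{P,Q,T}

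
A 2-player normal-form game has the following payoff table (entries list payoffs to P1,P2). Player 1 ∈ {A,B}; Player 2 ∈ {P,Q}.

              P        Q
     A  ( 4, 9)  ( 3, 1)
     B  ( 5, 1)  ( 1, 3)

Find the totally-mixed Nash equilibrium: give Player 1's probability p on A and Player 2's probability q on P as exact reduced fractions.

(p,q) = (1/5, 2/3)

P1 indiff ⇒ q·4+(1-q)·3 = q·5+(1-q)·1 ⇒ q(-1) = (1-q)(-2) ⇒ q = 2/3
P2 indiff ⇒ p·9+(1-p)·1 = p·1+(1-p)·3 ⇒ p(8) = (1-p)(2) ⇒ p = 1/5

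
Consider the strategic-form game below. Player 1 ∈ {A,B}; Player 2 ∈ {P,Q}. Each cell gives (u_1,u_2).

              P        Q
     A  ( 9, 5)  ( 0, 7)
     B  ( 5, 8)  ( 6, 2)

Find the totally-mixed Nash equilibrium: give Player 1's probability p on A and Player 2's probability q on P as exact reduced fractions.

P1 indiff ⇒ q·9+(1-q)·0 = q·5+(1-q)·6 ⇒ q(4) = (1-q)(6) ⇒ q = 3/5
P2 indiff ⇒ p·5+(1-p)·8 = p·7+(1-p)·2 ⇒ p(-2) = (1-p)(-6) ⇒ p = 3/4

P1 mixes 3/4 on A; P2 mixes 3/5 on P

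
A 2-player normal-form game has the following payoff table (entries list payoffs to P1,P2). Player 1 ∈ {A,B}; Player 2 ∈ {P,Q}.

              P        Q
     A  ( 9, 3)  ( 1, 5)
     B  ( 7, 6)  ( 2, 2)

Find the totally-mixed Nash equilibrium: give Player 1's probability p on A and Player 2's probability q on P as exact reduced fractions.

P1 indiff ⇒ q·9+(1-q)·1 = q·7+(1-q)·2 ⇒ q(2) = (1-q)(1) ⇒ q = 1/3
P2 indiff ⇒ p·3+(1-p)·6 = p·5+(1-p)·2 ⇒ p(-2) = (1-p)(-4) ⇒ p = 2/3

P1 mixes 2/3 on A; P2 mixes 1/3 on P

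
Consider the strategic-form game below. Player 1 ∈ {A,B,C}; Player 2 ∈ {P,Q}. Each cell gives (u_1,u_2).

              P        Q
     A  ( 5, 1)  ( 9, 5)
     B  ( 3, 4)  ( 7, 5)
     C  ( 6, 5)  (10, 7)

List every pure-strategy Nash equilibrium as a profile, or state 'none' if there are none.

(A,P): not NE [P1→C gives 6>5; P2→Q gives 5>1]
(A,Q): not NE [P1→C gives 10>9]
(B,P): not NE [P1→C gives 6>3; P2→Q gives 5>4]
(B,Q): not NE [P1→C gives 10>7]
(C,P): not NE [P2→Q gives 7>5]
(C,Q): NE

NE set: (C,Q)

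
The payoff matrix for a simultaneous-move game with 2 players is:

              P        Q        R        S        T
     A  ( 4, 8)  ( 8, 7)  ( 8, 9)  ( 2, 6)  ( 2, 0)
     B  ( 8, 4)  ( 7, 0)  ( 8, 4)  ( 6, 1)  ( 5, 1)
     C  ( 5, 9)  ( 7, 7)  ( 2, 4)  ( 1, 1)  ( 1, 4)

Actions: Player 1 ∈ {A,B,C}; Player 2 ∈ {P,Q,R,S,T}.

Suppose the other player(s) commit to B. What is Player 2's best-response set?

u_2(P vs B) = 4
u_2(Q vs B) = 0
u_2(R vs B) = 4
u_2(S vs B) = 1
u_2(T vs B) = 1
max payoff 4 at {P,R}

argmax u_2 = {P,R}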